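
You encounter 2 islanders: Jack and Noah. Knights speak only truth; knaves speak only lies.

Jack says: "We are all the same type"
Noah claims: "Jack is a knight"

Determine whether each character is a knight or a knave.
Jack is a knight.
Noah is a knight.

Verification:
- Jack (knight) says "We are all the same type" - this is TRUE because Jack and Noah are knights.
- Noah (knight) says "Jack is a knight" - this is TRUE because Jack is a knight.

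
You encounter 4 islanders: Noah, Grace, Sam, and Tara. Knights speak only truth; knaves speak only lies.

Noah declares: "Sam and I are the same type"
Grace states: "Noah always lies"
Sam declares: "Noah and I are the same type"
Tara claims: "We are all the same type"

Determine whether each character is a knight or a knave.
Noah is a knight.
Grace is a knave.
Sam is a knight.
Tara is a knave.

Verification:
- Noah (knight) says "Sam and I are the same type" - this is TRUE because Noah is a knight and Sam is a knight.
- Grace (knave) says "Noah always lies" - this is FALSE (a lie) because Noah is a knight.
- Sam (knight) says "Noah and I are the same type" - this is TRUE because Sam is a knight and Noah is a knight.
- Tara (knave) says "We are all the same type" - this is FALSE (a lie) because Noah and Sam are knights and Grace and Tara are knaves.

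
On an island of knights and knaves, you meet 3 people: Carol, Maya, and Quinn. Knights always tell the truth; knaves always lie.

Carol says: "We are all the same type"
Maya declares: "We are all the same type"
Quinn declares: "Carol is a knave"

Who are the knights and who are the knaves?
Carol is a knave.
Maya is a knave.
Quinn is a knight.

Verification:
- Carol (knave) says "We are all the same type" - this is FALSE (a lie) because Quinn is a knight and Carol and Maya are knaves.
- Maya (knave) says "We are all the same type" - this is FALSE (a lie) because Quinn is a knight and Carol and Maya are knaves.
- Quinn (knight) says "Carol is a knave" - this is TRUE because Carol is a knave.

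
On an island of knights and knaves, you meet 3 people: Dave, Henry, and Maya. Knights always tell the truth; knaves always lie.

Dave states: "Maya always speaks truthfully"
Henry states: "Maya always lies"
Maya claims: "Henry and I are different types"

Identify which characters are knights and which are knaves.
Dave is a knight.
Henry is a knave.
Maya is a knight.

Verification:
- Dave (knight) says "Maya always speaks truthfully" - this is TRUE because Maya is a knight.
- Henry (knave) says "Maya always lies" - this is FALSE (a lie) because Maya is a knight.
- Maya (knight) says "Henry and I are different types" - this is TRUE because Maya is a knight and Henry is a knave.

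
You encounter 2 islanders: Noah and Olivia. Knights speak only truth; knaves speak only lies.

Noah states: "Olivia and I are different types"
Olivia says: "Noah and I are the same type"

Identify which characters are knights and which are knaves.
Noah is a knight.
Olivia is a knave.

Verification:
- Noah (knight) says "Olivia and I are different types" - this is TRUE because Noah is a knight and Olivia is a knave.
- Olivia (knave) says "Noah and I are the same type" - this is FALSE (a lie) because Olivia is a knave and Noah is a knight.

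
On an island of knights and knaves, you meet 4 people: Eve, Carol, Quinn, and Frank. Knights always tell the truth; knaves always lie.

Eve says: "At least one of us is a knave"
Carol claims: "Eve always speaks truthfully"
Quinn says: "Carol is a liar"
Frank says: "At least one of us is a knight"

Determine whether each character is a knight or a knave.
Eve is a knight.
Carol is a knight.
Quinn is a knave.
Frank is a knight.

Verification:
- Eve (knight) says "At least one of us is a knave" - this is TRUE because Quinn is a knave.
- Carol (knight) says "Eve always speaks truthfully" - this is TRUE because Eve is a knight.
- Quinn (knave) says "Carol is a liar" - this is FALSE (a lie) because Carol is a knight.
- Frank (knight) says "At least one of us is a knight" - this is TRUE because Eve, Carol, and Frank are knights.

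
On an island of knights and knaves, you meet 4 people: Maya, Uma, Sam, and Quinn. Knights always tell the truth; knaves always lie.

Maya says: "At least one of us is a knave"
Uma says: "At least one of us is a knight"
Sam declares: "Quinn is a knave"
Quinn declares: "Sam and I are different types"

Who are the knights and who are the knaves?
Maya is a knight.
Uma is a knight.
Sam is a knave.
Quinn is a knight.

Verification:
- Maya (knight) says "At least one of us is a knave" - this is TRUE because Sam is a knave.
- Uma (knight) says "At least one of us is a knight" - this is TRUE because Maya, Uma, and Quinn are knights.
- Sam (knave) says "Quinn is a knave" - this is FALSE (a lie) because Quinn is a knight.
- Quinn (knight) says "Sam and I are different types" - this is TRUE because Quinn is a knight and Sam is a knave.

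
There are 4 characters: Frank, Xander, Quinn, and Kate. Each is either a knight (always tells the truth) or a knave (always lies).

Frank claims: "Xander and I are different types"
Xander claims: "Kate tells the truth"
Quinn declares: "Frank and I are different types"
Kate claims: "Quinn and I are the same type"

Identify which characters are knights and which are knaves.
Frank is a knave.
Xander is a knave.
Quinn is a knight.
Kate is a knave.

Verification:
- Frank (knave) says "Xander and I are different types" - this is FALSE (a lie) because Frank is a knave and Xander is a knave.
- Xander (knave) says "Kate tells the truth" - this is FALSE (a lie) because Kate is a knave.
- Quinn (knight) says "Frank and I are different types" - this is TRUE because Quinn is a knight and Frank is a knave.
- Kate (knave) says "Quinn and I are the same type" - this is FALSE (a lie) because Kate is a knave and Quinn is a knight.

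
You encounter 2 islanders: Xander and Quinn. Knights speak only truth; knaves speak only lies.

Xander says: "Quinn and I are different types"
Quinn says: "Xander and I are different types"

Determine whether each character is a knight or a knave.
Xander is a knave.
Quinn is a knave.

Verification:
- Xander (knave) says "Quinn and I are different types" - this is FALSE (a lie) because Xander is a knave and Quinn is a knave.
- Quinn (knave) says "Xander and I are different types" - this is FALSE (a lie) because Quinn is a knave and Xander is a knave.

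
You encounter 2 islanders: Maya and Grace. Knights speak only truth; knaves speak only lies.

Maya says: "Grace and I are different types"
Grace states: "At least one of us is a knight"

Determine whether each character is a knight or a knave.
Maya is a knave.
Grace is a knave.

Verification:
- Maya (knave) says "Grace and I are different types" - this is FALSE (a lie) because Maya is a knave and Grace is a knave.
- Grace (knave) says "At least one of us is a knight" - this is FALSE (a lie) because no one is a knight.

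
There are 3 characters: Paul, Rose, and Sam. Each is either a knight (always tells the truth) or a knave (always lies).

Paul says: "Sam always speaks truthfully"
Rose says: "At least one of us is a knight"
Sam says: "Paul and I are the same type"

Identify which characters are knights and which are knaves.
Paul is a knight.
Rose is a knight.
Sam is a knight.

Verification:
- Paul (knight) says "Sam always speaks truthfully" - this is TRUE because Sam is a knight.
- Rose (knight) says "At least one of us is a knight" - this is TRUE because Paul, Rose, and Sam are knights.
- Sam (knight) says "Paul and I are the same type" - this is TRUE because Sam is a knight and Paul is a knight.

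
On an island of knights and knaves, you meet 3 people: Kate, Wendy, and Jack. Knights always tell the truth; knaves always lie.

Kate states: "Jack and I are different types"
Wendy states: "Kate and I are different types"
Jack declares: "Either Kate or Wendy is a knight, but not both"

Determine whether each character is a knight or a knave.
Kate is a knave.
Wendy is a knave.
Jack is a knave.

Verification:
- Kate (knave) says "Jack and I are different types" - this is FALSE (a lie) because Kate is a knave and Jack is a knave.
- Wendy (knave) says "Kate and I are different types" - this is FALSE (a lie) because Wendy is a knave and Kate is a knave.
- Jack (knave) says "Either Kate or Wendy is a knight, but not both" - this is FALSE (a lie) because Kate is a knave and Wendy is a knave.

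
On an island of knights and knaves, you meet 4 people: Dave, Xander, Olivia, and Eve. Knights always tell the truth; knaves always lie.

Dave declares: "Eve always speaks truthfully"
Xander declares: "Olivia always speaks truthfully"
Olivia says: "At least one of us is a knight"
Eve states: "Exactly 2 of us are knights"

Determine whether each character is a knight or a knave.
Dave is a knave.
Xander is a knave.
Olivia is a knave.
Eve is a knave.

Verification:
- Dave (knave) says "Eve always speaks truthfully" - this is FALSE (a lie) because Eve is a knave.
- Xander (knave) says "Olivia always speaks truthfully" - this is FALSE (a lie) because Olivia is a knave.
- Olivia (knave) says "At least one of us is a knight" - this is FALSE (a lie) because no one is a knight.
- Eve (knave) says "Exactly 2 of us are knights" - this is FALSE (a lie) because there are 0 knights.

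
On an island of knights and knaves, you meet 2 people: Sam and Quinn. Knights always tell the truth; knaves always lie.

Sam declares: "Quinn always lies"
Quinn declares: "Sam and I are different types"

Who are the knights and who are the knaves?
Sam is a knave.
Quinn is a knight.

Verification:
- Sam (knave) says "Quinn always lies" - this is FALSE (a lie) because Quinn is a knight.
- Quinn (knight) says "Sam and I are different types" - this is TRUE because Quinn is a knight and Sam is a knave.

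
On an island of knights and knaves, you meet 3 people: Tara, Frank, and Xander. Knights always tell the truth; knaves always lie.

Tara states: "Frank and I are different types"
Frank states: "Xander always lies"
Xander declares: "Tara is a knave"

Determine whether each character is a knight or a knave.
Tara is a knave.
Frank is a knave.
Xander is a knight.

Verification:
- Tara (knave) says "Frank and I are different types" - this is FALSE (a lie) because Tara is a knave and Frank is a knave.
- Frank (knave) says "Xander always lies" - this is FALSE (a lie) because Xander is a knight.
- Xander (knight) says "Tara is a knave" - this is TRUE because Tara is a knave.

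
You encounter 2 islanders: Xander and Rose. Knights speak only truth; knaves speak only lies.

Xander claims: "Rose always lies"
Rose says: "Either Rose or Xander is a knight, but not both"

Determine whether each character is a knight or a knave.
Xander is a knave.
Rose is a knight.

Verification:
- Xander (knave) says "Rose always lies" - this is FALSE (a lie) because Rose is a knight.
- Rose (knight) says "Either Rose or Xander is a knight, but not both" - this is TRUE because Rose is a knight and Xander is a knave.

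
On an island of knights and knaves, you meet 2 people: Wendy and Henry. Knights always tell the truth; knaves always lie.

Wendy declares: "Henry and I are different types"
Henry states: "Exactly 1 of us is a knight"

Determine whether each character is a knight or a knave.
Wendy is a knave.
Henry is a knave.

Verification:
- Wendy (knave) says "Henry and I are different types" - this is FALSE (a lie) because Wendy is a knave and Henry is a knave.
- Henry (knave) says "Exactly 1 of us is a knight" - this is FALSE (a lie) because there are 0 knights.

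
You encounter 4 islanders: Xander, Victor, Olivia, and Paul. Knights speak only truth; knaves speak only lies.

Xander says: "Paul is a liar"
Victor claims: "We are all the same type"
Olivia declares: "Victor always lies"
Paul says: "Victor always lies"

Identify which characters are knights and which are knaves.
Xander is a knave.
Victor is a knave.
Olivia is a knight.
Paul is a knight.

Verification:
- Xander (knave) says "Paul is a liar" - this is FALSE (a lie) because Paul is a knight.
- Victor (knave) says "We are all the same type" - this is FALSE (a lie) because Olivia and Paul are knights and Xander and Victor are knaves.
- Olivia (knight) says "Victor always lies" - this is TRUE because Victor is a knave.
- Paul (knight) says "Victor always lies" - this is TRUE because Victor is a knave.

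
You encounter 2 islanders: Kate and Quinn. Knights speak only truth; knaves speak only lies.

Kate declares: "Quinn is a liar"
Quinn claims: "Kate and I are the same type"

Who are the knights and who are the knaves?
Kate is a knight.
Quinn is a knave.

Verification:
- Kate (knight) says "Quinn is a liar" - this is TRUE because Quinn is a knave.
- Quinn (knave) says "Kate and I are the same type" - this is FALSE (a lie) because Quinn is a knave and Kate is a knight.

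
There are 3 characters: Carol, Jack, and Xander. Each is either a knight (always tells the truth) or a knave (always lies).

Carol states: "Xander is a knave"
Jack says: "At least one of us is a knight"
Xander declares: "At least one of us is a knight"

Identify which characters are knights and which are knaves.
Carol is a knave.
Jack is a knight.
Xander is a knight.

Verification:
- Carol (knave) says "Xander is a knave" - this is FALSE (a lie) because Xander is a knight.
- Jack (knight) says "At least one of us is a knight" - this is TRUE because Jack and Xander are knights.
- Xander (knight) says "At least one of us is a knight" - this is TRUE because Jack and Xander are knights.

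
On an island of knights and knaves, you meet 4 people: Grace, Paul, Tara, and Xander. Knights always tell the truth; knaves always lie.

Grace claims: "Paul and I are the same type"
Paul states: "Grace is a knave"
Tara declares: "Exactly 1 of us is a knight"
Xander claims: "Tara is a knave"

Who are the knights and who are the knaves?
Grace is a knave.
Paul is a knight.
Tara is a knave.
Xander is a knight.

Verification:
- Grace (knave) says "Paul and I are the same type" - this is FALSE (a lie) because Grace is a knave and Paul is a knight.
- Paul (knight) says "Grace is a knave" - this is TRUE because Grace is a knave.
- Tara (knave) says "Exactly 1 of us is a knight" - this is FALSE (a lie) because there are 2 knights.
- Xander (knight) says "Tara is a knave" - this is TRUE because Tara is a knave.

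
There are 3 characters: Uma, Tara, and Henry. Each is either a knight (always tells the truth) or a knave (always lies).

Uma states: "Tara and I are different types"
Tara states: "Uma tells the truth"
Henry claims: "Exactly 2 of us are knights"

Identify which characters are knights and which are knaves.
Uma is a knave.
Tara is a knave.
Henry is a knave.

Verification:
- Uma (knave) says "Tara and I are different types" - this is FALSE (a lie) because Uma is a knave and Tara is a knave.
- Tara (knave) says "Uma tells the truth" - this is FALSE (a lie) because Uma is a knave.
- Henry (knave) says "Exactly 2 of us are knights" - this is FALSE (a lie) because there are 0 knights.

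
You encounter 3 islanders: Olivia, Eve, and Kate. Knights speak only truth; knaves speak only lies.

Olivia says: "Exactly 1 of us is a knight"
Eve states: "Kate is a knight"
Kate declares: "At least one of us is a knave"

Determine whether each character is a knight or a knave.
Olivia is a knave.
Eve is a knight.
Kate is a knight.

Verification:
- Olivia (knave) says "Exactly 1 of us is a knight" - this is FALSE (a lie) because there are 2 knights.
- Eve (knight) says "Kate is a knight" - this is TRUE because Kate is a knight.
- Kate (knight) says "At least one of us is a knave" - this is TRUE because Olivia is a knave.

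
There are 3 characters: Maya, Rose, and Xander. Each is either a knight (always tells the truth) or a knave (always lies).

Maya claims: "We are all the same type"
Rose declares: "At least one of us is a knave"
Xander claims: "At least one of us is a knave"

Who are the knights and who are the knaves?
Maya is a knave.
Rose is a knight.
Xander is a knight.

Verification:
- Maya (knave) says "We are all the same type" - this is FALSE (a lie) because Rose and Xander are knights and Maya is a knave.
- Rose (knight) says "At least one of us is a knave" - this is TRUE because Maya is a knave.
- Xander (knight) says "At least one of us is a knave" - this is TRUE because Maya is a knave.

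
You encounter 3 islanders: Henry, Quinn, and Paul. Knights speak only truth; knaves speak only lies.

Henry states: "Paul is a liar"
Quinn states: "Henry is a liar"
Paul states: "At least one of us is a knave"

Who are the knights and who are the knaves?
Henry is a knave.
Quinn is a knight.
Paul is a knight.

Verification:
- Henry (knave) says "Paul is a liar" - this is FALSE (a lie) because Paul is a knight.
- Quinn (knight) says "Henry is a liar" - this is TRUE because Henry is a knave.
- Paul (knight) says "At least one of us is a knave" - this is TRUE because Henry is a knave.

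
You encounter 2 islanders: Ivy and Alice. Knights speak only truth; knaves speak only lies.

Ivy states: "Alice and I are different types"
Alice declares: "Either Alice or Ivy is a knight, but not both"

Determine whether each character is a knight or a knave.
Ivy is a knave.
Alice is a knave.

Verification:
- Ivy (knave) says "Alice and I are different types" - this is FALSE (a lie) because Ivy is a knave and Alice is a knave.
- Alice (knave) says "Either Alice or Ivy is a knight, but not both" - this is FALSE (a lie) because Alice is a knave and Ivy is a knave.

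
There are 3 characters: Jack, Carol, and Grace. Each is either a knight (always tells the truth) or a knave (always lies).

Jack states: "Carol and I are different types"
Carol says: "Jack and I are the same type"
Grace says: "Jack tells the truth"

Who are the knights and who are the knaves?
Jack is a knight.
Carol is a knave.
Grace is a knight.

Verification:
- Jack (knight) says "Carol and I are different types" - this is TRUE because Jack is a knight and Carol is a knave.
- Carol (knave) says "Jack and I are the same type" - this is FALSE (a lie) because Carol is a knave and Jack is a knight.
- Grace (knight) says "Jack tells the truth" - this is TRUE because Jack is a knight.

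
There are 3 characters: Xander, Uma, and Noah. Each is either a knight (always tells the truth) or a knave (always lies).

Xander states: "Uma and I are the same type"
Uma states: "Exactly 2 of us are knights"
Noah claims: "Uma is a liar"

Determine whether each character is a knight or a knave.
Xander is a knight.
Uma is a knight.
Noah is a knave.

Verification:
- Xander (knight) says "Uma and I are the same type" - this is TRUE because Xander is a knight and Uma is a knight.
- Uma (knight) says "Exactly 2 of us are knights" - this is TRUE because there are 2 knights.
- Noah (knave) says "Uma is a liar" - this is FALSE (a lie) because Uma is a knight.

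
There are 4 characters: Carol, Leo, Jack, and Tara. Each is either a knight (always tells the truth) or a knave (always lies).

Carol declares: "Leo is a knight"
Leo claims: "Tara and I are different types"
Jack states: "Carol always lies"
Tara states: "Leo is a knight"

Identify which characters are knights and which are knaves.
Carol is a knave.
Leo is a knave.
Jack is a knight.
Tara is a knave.

Verification:
- Carol (knave) says "Leo is a knight" - this is FALSE (a lie) because Leo is a knave.
- Leo (knave) says "Tara and I are different types" - this is FALSE (a lie) because Leo is a knave and Tara is a knave.
- Jack (knight) says "Carol always lies" - this is TRUE because Carol is a knave.
- Tara (knave) says "Leo is a knight" - this is FALSE (a lie) because Leo is a knave.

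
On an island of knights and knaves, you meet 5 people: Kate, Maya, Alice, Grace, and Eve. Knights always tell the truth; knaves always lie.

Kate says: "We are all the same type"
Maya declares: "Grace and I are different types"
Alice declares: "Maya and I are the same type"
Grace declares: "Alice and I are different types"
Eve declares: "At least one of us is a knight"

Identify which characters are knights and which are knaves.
Kate is a knave.
Maya is a knight.
Alice is a knave.
Grace is a knave.
Eve is a knight.

Verification:
- Kate (knave) says "We are all the same type" - this is FALSE (a lie) because Maya and Eve are knights and Kate, Alice, and Grace are knaves.
- Maya (knight) says "Grace and I are different types" - this is TRUE because Maya is a knight and Grace is a knave.
- Alice (knave) says "Maya and I are the same type" - this is FALSE (a lie) because Alice is a knave and Maya is a knight.
- Grace (knave) says "Alice and I are different types" - this is FALSE (a lie) because Grace is a knave and Alice is a knave.
- Eve (knight) says "At least one of us is a knight" - this is TRUE because Maya and Eve are knights.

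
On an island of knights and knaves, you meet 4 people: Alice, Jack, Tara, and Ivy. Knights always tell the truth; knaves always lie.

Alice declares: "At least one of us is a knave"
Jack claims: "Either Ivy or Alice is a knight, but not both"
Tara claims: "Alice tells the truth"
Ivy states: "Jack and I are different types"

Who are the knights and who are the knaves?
Alice is a knight.
Jack is a knave.
Tara is a knight.
Ivy is a knight.

Verification:
- Alice (knight) says "At least one of us is a knave" - this is TRUE because Jack is a knave.
- Jack (knave) says "Either Ivy or Alice is a knight, but not both" - this is FALSE (a lie) because Ivy is a knight and Alice is a knight.
- Tara (knight) says "Alice tells the truth" - this is TRUE because Alice is a knight.
- Ivy (knight) says "Jack and I are different types" - this is TRUE because Ivy is a knight and Jack is a knave.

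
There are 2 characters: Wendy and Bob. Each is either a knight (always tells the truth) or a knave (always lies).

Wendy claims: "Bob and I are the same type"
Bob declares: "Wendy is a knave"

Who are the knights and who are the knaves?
Wendy is a knave.
Bob is a knight.

Verification:
- Wendy (knave) says "Bob and I are the same type" - this is FALSE (a lie) because Wendy is a knave and Bob is a knight.
- Bob (knight) says "Wendy is a knave" - this is TRUE because Wendy is a knave.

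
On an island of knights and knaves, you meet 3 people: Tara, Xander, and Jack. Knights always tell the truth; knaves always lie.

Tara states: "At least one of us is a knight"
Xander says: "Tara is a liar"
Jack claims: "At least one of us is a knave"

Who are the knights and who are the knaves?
Tara is a knight.
Xander is a knave.
Jack is a knight.

Verification:
- Tara (knight) says "At least one of us is a knight" - this is TRUE because Tara and Jack are knights.
- Xander (knave) says "Tara is a liar" - this is FALSE (a lie) because Tara is a knight.
- Jack (knight) says "At least one of us is a knave" - this is TRUE because Xander is a knave.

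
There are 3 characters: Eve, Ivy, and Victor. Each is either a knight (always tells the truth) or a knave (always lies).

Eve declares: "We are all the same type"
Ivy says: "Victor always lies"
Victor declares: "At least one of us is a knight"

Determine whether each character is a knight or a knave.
Eve is a knave.
Ivy is a knave.
Victor is a knight.

Verification:
- Eve (knave) says "We are all the same type" - this is FALSE (a lie) because Victor is a knight and Eve and Ivy are knaves.
- Ivy (knave) says "Victor always lies" - this is FALSE (a lie) because Victor is a knight.
- Victor (knight) says "At least one of us is a knight" - this is TRUE because Victor is a knight.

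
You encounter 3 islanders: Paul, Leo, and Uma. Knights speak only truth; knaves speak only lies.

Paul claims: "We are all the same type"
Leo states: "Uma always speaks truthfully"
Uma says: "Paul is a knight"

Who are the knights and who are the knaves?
Paul is a knight.
Leo is a knight.
Uma is a knight.

Verification:
- Paul (knight) says "We are all the same type" - this is TRUE because Paul, Leo, and Uma are knights.
- Leo (knight) says "Uma always speaks truthfully" - this is TRUE because Uma is a knight.
- Uma (knight) says "Paul is a knight" - this is TRUE because Paul is a knight.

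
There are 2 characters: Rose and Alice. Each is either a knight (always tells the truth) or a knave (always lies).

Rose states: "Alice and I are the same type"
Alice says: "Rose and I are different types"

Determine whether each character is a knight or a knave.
Rose is a knave.
Alice is a knight.

Verification:
- Rose (knave) says "Alice and I are the same type" - this is FALSE (a lie) because Rose is a knave and Alice is a knight.
- Alice (knight) says "Rose and I are different types" - this is TRUE because Alice is a knight and Rose is a knave.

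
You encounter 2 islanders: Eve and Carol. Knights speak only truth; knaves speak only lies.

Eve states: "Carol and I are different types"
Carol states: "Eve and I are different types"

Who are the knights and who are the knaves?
Eve is a knave.
Carol is a knave.

Verification:
- Eve (knave) says "Carol and I are different types" - this is FALSE (a lie) because Eve is a knave and Carol is a knave.
- Carol (knave) says "Eve and I are different types" - this is FALSE (a lie) because Carol is a knave and Eve is a knave.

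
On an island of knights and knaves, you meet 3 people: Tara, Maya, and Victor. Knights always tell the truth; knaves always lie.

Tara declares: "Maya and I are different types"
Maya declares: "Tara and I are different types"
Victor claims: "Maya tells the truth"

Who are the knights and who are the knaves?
Tara is a knave.
Maya is a knave.
Victor is a knave.

Verification:
- Tara (knave) says "Maya and I are different types" - this is FALSE (a lie) because Tara is a knave and Maya is a knave.
- Maya (knave) says "Tara and I are different types" - this is FALSE (a lie) because Maya is a knave and Tara is a knave.
- Victor (knave) says "Maya tells the truth" - this is FALSE (a lie) because Maya is a knave.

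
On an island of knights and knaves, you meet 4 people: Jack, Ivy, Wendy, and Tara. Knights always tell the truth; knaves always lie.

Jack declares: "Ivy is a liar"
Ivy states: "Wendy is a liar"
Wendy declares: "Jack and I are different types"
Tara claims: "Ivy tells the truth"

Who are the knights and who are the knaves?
Jack is a knave.
Ivy is a knight.
Wendy is a knave.
Tara is a knight.

Verification:
- Jack (knave) says "Ivy is a liar" - this is FALSE (a lie) because Ivy is a knight.
- Ivy (knight) says "Wendy is a liar" - this is TRUE because Wendy is a knave.
- Wendy (knave) says "Jack and I are different types" - this is FALSE (a lie) because Wendy is a knave and Jack is a knave.
- Tara (knight) says "Ivy tells the truth" - this is TRUE because Ivy is a knight.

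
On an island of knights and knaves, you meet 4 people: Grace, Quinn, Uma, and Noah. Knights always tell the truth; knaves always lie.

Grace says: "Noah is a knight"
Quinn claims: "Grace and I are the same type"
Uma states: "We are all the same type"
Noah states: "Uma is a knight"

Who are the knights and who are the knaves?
Grace is a knight.
Quinn is a knight.
Uma is a knight.
Noah is a knight.

Verification:
- Grace (knight) says "Noah is a knight" - this is TRUE because Noah is a knight.
- Quinn (knight) says "Grace and I are the same type" - this is TRUE because Quinn is a knight and Grace is a knight.
- Uma (knight) says "We are all the same type" - this is TRUE because Grace, Quinn, Uma, and Noah are knights.
- Noah (knight) says "Uma is a knight" - this is TRUE because Uma is a knight.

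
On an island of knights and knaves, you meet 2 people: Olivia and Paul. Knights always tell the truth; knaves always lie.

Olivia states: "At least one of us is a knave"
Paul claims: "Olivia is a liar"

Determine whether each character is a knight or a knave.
Olivia is a knight.
Paul is a knave.

Verification:
- Olivia (knight) says "At least one of us is a knave" - this is TRUE because Paul is a knave.
- Paul (knave) says "Olivia is a liar" - this is FALSE (a lie) because Olivia is a knight.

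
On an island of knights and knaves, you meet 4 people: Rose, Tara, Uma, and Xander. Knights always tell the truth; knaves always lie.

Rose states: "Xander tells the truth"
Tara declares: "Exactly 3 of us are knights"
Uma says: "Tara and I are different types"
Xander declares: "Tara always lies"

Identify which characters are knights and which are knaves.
Rose is a knight.
Tara is a knave.
Uma is a knave.
Xander is a knight.

Verification:
- Rose (knight) says "Xander tells the truth" - this is TRUE because Xander is a knight.
- Tara (knave) says "Exactly 3 of us are knights" - this is FALSE (a lie) because there are 2 knights.
- Uma (knave) says "Tara and I are different types" - this is FALSE (a lie) because Uma is a knave and Tara is a knave.
- Xander (knight) says "Tara always lies" - this is TRUE because Tara is a knave.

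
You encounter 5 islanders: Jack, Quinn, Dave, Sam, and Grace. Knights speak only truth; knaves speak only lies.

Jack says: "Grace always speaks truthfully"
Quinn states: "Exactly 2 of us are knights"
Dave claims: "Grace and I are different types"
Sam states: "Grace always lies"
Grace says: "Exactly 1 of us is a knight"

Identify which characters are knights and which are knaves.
Jack is a knave.
Quinn is a knight.
Dave is a knave.
Sam is a knight.
Grace is a knave.

Verification:
- Jack (knave) says "Grace always speaks truthfully" - this is FALSE (a lie) because Grace is a knave.
- Quinn (knight) says "Exactly 2 of us are knights" - this is TRUE because there are 2 knights.
- Dave (knave) says "Grace and I are different types" - this is FALSE (a lie) because Dave is a knave and Grace is a knave.
- Sam (knight) says "Grace always lies" - this is TRUE because Grace is a knave.
- Grace (knave) says "Exactly 1 of us is a knight" - this is FALSE (a lie) because there are 2 knights.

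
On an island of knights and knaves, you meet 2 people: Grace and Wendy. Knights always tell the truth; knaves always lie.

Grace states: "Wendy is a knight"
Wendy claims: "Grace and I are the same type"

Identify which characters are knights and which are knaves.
Grace is a knight.
Wendy is a knight.

Verification:
- Grace (knight) says "Wendy is a knight" - this is TRUE because Wendy is a knight.
- Wendy (knight) says "Grace and I are the same type" - this is TRUE because Wendy is a knight and Grace is a knight.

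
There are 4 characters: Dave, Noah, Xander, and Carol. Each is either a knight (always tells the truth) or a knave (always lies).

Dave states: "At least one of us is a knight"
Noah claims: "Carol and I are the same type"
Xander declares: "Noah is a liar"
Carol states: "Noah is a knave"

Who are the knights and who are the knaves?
Dave is a knight.
Noah is a knave.
Xander is a knight.
Carol is a knight.

Verification:
- Dave (knight) says "At least one of us is a knight" - this is TRUE because Dave, Xander, and Carol are knights.
- Noah (knave) says "Carol and I are the same type" - this is FALSE (a lie) because Noah is a knave and Carol is a knight.
- Xander (knight) says "Noah is a liar" - this is TRUE because Noah is a knave.
- Carol (knight) says "Noah is a knave" - this is TRUE because Noah is a knave.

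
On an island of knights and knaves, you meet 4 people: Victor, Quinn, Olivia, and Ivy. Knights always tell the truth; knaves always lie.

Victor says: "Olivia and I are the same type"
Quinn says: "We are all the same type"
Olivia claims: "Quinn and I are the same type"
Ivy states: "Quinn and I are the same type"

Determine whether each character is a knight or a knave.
Victor is a knight.
Quinn is a knight.
Olivia is a knight.
Ivy is a knight.

Verification:
- Victor (knight) says "Olivia and I are the same type" - this is TRUE because Victor is a knight and Olivia is a knight.
- Quinn (knight) says "We are all the same type" - this is TRUE because Victor, Quinn, Olivia, and Ivy are knights.
- Olivia (knight) says "Quinn and I are the same type" - this is TRUE because Olivia is a knight and Quinn is a knight.
- Ivy (knight) says "Quinn and I are the same type" - this is TRUE because Ivy is a knight and Quinn is a knight.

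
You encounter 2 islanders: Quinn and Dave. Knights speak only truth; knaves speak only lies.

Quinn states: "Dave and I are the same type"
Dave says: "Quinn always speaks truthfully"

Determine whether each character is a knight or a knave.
Quinn is a knight.
Dave is a knight.

Verification:
- Quinn (knight) says "Dave and I are the same type" - this is TRUE because Quinn is a knight and Dave is a knight.
- Dave (knight) says "Quinn always speaks truthfully" - this is TRUE because Quinn is a knight.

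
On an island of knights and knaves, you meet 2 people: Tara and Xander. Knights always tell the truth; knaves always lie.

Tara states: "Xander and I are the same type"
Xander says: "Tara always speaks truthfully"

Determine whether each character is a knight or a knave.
Tara is a knight.
Xander is a knight.

Verification:
- Tara (knight) says "Xander and I are the same type" - this is TRUE because Tara is a knight and Xander is a knight.
- Xander (knight) says "Tara always speaks truthfully" - this is TRUE because Tara is a knight.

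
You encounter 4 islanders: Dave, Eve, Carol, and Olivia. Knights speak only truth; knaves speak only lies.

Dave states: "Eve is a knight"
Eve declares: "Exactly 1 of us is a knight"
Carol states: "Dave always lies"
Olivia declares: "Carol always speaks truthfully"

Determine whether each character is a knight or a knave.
Dave is a knave.
Eve is a knave.
Carol is a knight.
Olivia is a knight.

Verification:
- Dave (knave) says "Eve is a knight" - this is FALSE (a lie) because Eve is a knave.
- Eve (knave) says "Exactly 1 of us is a knight" - this is FALSE (a lie) because there are 2 knights.
- Carol (knight) says "Dave always lies" - this is TRUE because Dave is a knave.
- Olivia (knight) says "Carol always speaks truthfully" - this is TRUE because Carol is a knight.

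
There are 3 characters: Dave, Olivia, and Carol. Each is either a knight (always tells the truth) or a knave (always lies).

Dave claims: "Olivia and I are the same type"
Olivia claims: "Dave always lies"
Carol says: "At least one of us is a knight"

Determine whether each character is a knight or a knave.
Dave is a knave.
Olivia is a knight.
Carol is a knight.

Verification:
- Dave (knave) says "Olivia and I are the same type" - this is FALSE (a lie) because Dave is a knave and Olivia is a knight.
- Olivia (knight) says "Dave always lies" - this is TRUE because Dave is a knave.
- Carol (knight) says "At least one of us is a knight" - this is TRUE because Olivia and Carol are knights.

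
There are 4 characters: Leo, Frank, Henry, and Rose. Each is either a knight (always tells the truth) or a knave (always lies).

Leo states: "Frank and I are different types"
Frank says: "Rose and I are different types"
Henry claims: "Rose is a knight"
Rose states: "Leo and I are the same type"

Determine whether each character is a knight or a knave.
Leo is a knight.
Frank is a knave.
Henry is a knave.
Rose is a knave.

Verification:
- Leo (knight) says "Frank and I are different types" - this is TRUE because Leo is a knight and Frank is a knave.
- Frank (knave) says "Rose and I are different types" - this is FALSE (a lie) because Frank is a knave and Rose is a knave.
- Henry (knave) says "Rose is a knight" - this is FALSE (a lie) because Rose is a knave.
- Rose (knave) says "Leo and I are the same type" - this is FALSE (a lie) because Rose is a knave and Leo is a knight.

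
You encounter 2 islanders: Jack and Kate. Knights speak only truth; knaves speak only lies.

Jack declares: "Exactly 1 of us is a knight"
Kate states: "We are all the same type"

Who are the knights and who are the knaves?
Jack is a knight.
Kate is a knave.

Verification:
- Jack (knight) says "Exactly 1 of us is a knight" - this is TRUE because there are 1 knights.
- Kate (knave) says "We are all the same type" - this is FALSE (a lie) because Jack is a knight and Kate is a knave.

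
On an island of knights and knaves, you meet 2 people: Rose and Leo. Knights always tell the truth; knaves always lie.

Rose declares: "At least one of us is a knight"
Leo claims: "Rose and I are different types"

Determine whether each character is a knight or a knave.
Rose is a knave.
Leo is a knave.

Verification:
- Rose (knave) says "At least one of us is a knight" - this is FALSE (a lie) because no one is a knight.
- Leo (knave) says "Rose and I are different types" - this is FALSE (a lie) because Leo is a knave and Rose is a knave.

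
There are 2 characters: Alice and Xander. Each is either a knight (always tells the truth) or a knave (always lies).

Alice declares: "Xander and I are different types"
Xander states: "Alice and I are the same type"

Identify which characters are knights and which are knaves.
Alice is a knight.
Xander is a knave.

Verification:
- Alice (knight) says "Xander and I are different types" - this is TRUE because Alice is a knight and Xander is a knave.
- Xander (knave) says "Alice and I are the same type" - this is FALSE (a lie) because Xander is a knave and Alice is a knight.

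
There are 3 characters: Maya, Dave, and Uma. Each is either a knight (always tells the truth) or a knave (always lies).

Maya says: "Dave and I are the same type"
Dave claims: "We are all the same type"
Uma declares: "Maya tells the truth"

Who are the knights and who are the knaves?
Maya is a knight.
Dave is a knight.
Uma is a knight.

Verification:
- Maya (knight) says "Dave and I are the same type" - this is TRUE because Maya is a knight and Dave is a knight.
- Dave (knight) says "We are all the same type" - this is TRUE because Maya, Dave, and Uma are knights.
- Uma (knight) says "Maya tells the truth" - this is TRUE because Maya is a knight.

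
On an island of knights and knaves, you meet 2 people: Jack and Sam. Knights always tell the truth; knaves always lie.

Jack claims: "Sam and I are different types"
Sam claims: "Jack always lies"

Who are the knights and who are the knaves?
Jack is a knight.
Sam is a knave.

Verification:
- Jack (knight) says "Sam and I are different types" - this is TRUE because Jack is a knight and Sam is a knave.
- Sam (knave) says "Jack always lies" - this is FALSE (a lie) because Jack is a knight.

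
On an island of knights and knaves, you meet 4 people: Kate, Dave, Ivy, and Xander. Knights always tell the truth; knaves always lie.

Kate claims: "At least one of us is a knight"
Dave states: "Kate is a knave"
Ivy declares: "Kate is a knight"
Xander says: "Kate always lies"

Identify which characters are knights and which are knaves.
Kate is a knight.
Dave is a knave.
Ivy is a knight.
Xander is a knave.

Verification:
- Kate (knight) says "At least one of us is a knight" - this is TRUE because Kate and Ivy are knights.
- Dave (knave) says "Kate is a knave" - this is FALSE (a lie) because Kate is a knight.
- Ivy (knight) says "Kate is a knight" - this is TRUE because Kate is a knight.
- Xander (knave) says "Kate always lies" - this is FALSE (a lie) because Kate is a knight.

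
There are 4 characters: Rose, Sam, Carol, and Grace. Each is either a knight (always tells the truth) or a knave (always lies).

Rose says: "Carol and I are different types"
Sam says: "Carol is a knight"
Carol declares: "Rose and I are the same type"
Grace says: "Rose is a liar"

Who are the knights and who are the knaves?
Rose is a knight.
Sam is a knave.
Carol is a knave.
Grace is a knave.

Verification:
- Rose (knight) says "Carol and I are different types" - this is TRUE because Rose is a knight and Carol is a knave.
- Sam (knave) says "Carol is a knight" - this is FALSE (a lie) because Carol is a knave.
- Carol (knave) says "Rose and I are the same type" - this is FALSE (a lie) because Carol is a knave and Rose is a knight.
- Grace (knave) says "Rose is a liar" - this is FALSE (a lie) because Rose is a knight.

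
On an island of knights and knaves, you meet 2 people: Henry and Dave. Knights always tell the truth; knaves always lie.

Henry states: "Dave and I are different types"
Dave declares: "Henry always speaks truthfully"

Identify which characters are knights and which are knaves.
Henry is a knave.
Dave is a knave.

Verification:
- Henry (knave) says "Dave and I are different types" - this is FALSE (a lie) because Henry is a knave and Dave is a knave.
- Dave (knave) says "Henry always speaks truthfully" - this is FALSE (a lie) because Henry is a knave.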